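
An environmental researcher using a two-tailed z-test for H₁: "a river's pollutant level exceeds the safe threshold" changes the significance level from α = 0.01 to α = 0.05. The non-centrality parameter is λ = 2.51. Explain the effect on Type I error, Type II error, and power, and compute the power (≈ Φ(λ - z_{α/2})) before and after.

Increasing α from 0.01 to 0.05:
• Type I error rate increases (α is the Type I rate by definition).
• Critical value moves from z_{α/2} = 2.576 to 1.96, so power = Φ(λ - z_{α/2}) goes from Φ(2.51 - 2.576) = 0.474 to Φ(2.51 - 1.96) = 0.709.
• Type II error rate β = 1 - power therefore decreases (0.526 → 0.291).
Appropriate when false negatives are costly — here, allowing unsafe pollution to continue.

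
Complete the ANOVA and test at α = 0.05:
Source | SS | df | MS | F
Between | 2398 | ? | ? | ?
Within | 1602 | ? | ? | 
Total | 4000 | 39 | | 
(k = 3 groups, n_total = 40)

df_between = 2, df_within = 37. MS_between = 1199.0, MS_within = 43.3. F = 27.692, F_crit ≈ 3.252. Reject H₀.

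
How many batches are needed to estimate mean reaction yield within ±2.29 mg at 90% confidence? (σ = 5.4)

n = (z*σ/E)² = (1.645×5.4/2.29)² = 15.05 → n = 16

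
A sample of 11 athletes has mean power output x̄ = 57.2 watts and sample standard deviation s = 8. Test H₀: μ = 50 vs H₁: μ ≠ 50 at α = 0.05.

t = (x̄ - μ₀)/(s/√n) = (57.2 - 50)/(8/√11) = 2.985. df = 10, critical t = ±2.228. Reject H₀.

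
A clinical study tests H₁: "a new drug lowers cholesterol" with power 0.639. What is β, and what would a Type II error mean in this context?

β = 1 - power = 1 - 0.639 = 0.361. A Type II error is failing to reject H₀ when H₀ is false (false negative) — here, failing to conclude that a new drug lowers cholesterol when in fact it is true. Consequence: shelving an effective drug — patients miss out on a treatment that would have helped.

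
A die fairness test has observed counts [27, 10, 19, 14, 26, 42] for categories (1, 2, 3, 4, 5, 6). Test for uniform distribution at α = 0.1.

Expected = 23 each. χ² = Σ(O-E)²/E = 28.348. df = 5, critical value = 9.236. Reject H₀.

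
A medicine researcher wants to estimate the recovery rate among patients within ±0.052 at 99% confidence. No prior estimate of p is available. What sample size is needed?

Conservative approach: use p = 0.5 (maximizes p(1-p) = 0.25). n = z²(0.25)/E² = 2.576²×0.25/0.052² = 613.5 → n = 614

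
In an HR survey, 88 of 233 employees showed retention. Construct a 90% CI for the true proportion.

p̂ = 0.378. CI = p̂ ± z*√(p̂(1-p̂)/n) = (0.325, 0.43)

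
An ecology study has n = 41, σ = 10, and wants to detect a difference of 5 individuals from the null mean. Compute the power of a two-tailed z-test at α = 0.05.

SE = σ/√n = 10/√41 = 1.562. Non-centrality λ = d/SE = 5/1.562 = 3.202. Power ≈ Φ(λ - z_{α/2}) = Φ(3.202 - 1.96) = Φ(1.242) = 0.893.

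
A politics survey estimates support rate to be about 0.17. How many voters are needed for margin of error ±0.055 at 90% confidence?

n = z²p(1-p)/E² = 1.645²×0.17×0.83/0.055² = 126.2 → n = 127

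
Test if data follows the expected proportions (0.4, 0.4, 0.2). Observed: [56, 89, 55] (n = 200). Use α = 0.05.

Expected: [80.0, 80.0, 40.0]. χ² = 13.838. df = 2, critical = 5.991. Reject H₀.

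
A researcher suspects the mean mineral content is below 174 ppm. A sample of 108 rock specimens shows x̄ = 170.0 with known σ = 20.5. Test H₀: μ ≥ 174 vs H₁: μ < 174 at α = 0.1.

z = -2.028. Critical value: -1.28. Reject H₀.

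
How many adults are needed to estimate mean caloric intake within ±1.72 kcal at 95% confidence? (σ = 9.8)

n = (z*σ/E)² = (1.96×9.8/1.72)² = 124.7 → n = 125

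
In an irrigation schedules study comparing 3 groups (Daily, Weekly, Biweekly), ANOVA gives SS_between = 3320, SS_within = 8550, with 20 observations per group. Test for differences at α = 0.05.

df_between = 2, df_within = 57. F = MS_between/MS_within = 1660.0/150.0 = 11.067. F_crit ≈ 3.159. Reject H₀. At least one mean differs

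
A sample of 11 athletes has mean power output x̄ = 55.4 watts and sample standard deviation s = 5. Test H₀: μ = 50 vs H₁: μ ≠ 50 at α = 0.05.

t = (x̄ - μ₀)/(s/√n) = (55.4 - 50)/(5/√11) = 3.582. df = 10, critical t = ±2.228. Reject H₀.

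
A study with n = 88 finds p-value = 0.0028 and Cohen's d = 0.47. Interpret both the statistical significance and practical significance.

Statistically significant (p = 0.0028 < 0.05). Cohen's d = 0.47 indicates a small effect size. Both statistical and practical significance should be considered.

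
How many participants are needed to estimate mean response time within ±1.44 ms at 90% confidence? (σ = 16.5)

n = (z*σ/E)² = (1.645×16.5/1.44)² = 355.3 → n = 356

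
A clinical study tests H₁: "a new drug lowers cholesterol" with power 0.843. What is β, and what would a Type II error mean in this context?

β = 1 - power = 1 - 0.843 = 0.157. A Type II error is failing to reject H₀ when H₀ is false (false negative) — here, failing to conclude that a new drug lowers cholesterol when in fact it is true. Consequence: shelving an effective drug — patients miss out on a treatment that would have helped.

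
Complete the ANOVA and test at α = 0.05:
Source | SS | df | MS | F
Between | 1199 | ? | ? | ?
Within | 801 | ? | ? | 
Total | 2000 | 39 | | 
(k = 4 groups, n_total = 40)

df_between = 3, df_within = 36. MS_between = 399.67, MS_within = 22.25. F = 17.963, F_crit ≈ 2.866. Reject H₀.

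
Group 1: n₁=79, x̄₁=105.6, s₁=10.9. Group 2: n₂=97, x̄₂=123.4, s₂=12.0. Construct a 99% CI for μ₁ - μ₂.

Difference = -17.8. SE = √(10.9²/79 + 12.0²/97) = 1.729. CI = (-22.25, -13.35)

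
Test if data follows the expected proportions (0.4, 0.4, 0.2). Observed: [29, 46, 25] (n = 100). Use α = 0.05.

Expected: [40.0, 40.0, 20.0]. χ² = 5.175. df = 2, critical = 5.991. Fail to reject H₀.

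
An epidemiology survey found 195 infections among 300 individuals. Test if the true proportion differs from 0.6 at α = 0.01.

p̂ = 0.65, p₀ = 0.6. z = (p̂ - p₀)/√(p₀(1-p₀)/n) = 1.768. Critical: ±2.576. Fail to reject H₀.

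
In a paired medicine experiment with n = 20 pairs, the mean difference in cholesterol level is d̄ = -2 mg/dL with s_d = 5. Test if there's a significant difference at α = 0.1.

t = d̄/(s_d/√n) = -2/(5/√20) = -1.789. df = 19, critical t = ±1.729. Reject H₀.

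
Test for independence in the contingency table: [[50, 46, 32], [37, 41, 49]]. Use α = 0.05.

χ² = 5.794. df = 2, critical = 5.991. Fail to reject H₀. No evidence of dependence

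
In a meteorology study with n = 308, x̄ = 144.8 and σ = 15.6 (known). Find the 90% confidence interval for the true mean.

CI = x̄ ± z*(σ/√n) = 144.8 ± 1.645(15.6/√308) = 144.8 ± 1.46 = (143.34, 146.26)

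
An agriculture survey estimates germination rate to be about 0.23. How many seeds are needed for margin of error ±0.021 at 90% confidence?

n = z²p(1-p)/E² = 1.645²×0.23×0.77/0.021² = 1086.7 → n = 1087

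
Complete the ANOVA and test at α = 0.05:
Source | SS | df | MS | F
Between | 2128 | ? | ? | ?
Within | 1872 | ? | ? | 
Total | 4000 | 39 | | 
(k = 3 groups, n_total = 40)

df_between = 2, df_within = 37. MS_between = 1064.0, MS_within = 50.59. F = 21.03, F_crit ≈ 3.252. Reject H₀.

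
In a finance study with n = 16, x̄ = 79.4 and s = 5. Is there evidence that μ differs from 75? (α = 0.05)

t = (x̄ - μ₀)/(s/√n) = (79.4 - 75)/(5/√16) = 3.52. df = 15, critical t = ±2.131. Reject H₀.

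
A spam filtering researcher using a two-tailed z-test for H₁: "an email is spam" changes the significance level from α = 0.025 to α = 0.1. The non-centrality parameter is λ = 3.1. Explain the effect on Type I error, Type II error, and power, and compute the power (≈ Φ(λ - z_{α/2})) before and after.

Increasing α from 0.025 to 0.1:
• Type I error rate increases (α is the Type I rate by definition).
• Critical value moves from z_{α/2} = 2.241 to 1.645, so power = Φ(λ - z_{α/2}) goes from Φ(3.1 - 2.241) = 0.805 to Φ(3.1 - 1.645) = 0.927.
• Type II error rate β = 1 - power therefore decreases (0.195 → 0.073).
Appropriate when false negatives are costly — here, a spam email lands in the inbox.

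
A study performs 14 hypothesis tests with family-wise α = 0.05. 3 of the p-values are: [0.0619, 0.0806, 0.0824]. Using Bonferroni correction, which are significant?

Bonferroni α = 0.05/14 = 0.00357. None of the given p-values are significant.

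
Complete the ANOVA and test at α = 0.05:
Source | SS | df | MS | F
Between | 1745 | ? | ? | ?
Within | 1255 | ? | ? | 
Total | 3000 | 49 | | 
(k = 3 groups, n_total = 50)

df_between = 2, df_within = 47. MS_between = 872.5, MS_within = 26.7. F = 32.675, F_crit ≈ 3.195. Reject H₀.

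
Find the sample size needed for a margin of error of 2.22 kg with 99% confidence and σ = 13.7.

n = (z*σ/E)² = (2.576×13.7/2.22)² = 252.7 → n = 253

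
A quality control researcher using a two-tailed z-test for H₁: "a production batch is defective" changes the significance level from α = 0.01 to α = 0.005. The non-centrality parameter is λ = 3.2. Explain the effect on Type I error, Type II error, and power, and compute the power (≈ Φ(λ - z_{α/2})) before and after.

Decreasing α from 0.01 to 0.005:
• Type I error rate decreases (α is the Type I rate by definition).
• Critical value moves from z_{α/2} = 2.576 to 2.807, so power = Φ(λ - z_{α/2}) goes from Φ(3.2 - 2.576) = 0.734 to Φ(3.2 - 2.807) = 0.653.
• Type II error rate β = 1 - power therefore increases (0.266 → 0.347).
Appropriate when false positives are costly — here, scrapping a good batch — wasted material and cost for no reason.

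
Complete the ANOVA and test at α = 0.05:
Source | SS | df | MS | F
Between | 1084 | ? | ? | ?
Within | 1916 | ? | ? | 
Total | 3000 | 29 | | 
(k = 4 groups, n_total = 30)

df_between = 3, df_within = 26. MS_between = 361.33, MS_within = 73.69. F = 4.903, F_crit ≈ 2.975. Reject H₀.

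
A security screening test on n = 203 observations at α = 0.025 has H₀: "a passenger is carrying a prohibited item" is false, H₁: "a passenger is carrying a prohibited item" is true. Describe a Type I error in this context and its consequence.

Type I error: rejecting H₀ when it is true — concluding that a passenger is carrying a prohibited item when in fact it is not. Consequence: detaining an innocent passenger — delay and inconvenience.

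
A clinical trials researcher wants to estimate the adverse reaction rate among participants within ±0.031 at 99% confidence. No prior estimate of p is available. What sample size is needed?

Conservative approach: use p = 0.5 (maximizes p(1-p) = 0.25). n = z²(0.25)/E² = 2.576²×0.25/0.031² = 1726.3 → n = 1727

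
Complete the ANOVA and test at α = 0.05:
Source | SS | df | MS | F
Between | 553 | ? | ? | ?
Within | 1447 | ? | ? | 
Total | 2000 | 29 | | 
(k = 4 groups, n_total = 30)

df_between = 3, df_within = 26. MS_between = 184.33, MS_within = 55.65. F = 3.312, F_crit ≈ 2.975. Reject H₀.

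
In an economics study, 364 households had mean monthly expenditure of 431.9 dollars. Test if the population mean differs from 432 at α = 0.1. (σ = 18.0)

z = (x̄ - μ₀)/(σ/√n) = (431.9 - 432)/(18.0/√364) = -0.106. Critical value: ±1.645. Since |-0.106| ≤ 1.645, Fail to reject H₀.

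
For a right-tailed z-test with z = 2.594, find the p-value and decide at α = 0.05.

p = P(Z > 2.594) = 1 - Φ(2.594) ≈ 0.0047. Since p < 0.05, reject H₀ (significant) at α = 0.05.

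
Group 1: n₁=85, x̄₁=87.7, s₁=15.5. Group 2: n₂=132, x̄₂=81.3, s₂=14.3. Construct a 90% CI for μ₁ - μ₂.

Difference = 6.4. SE = √(15.5²/85 + 14.3²/132) = 2.092. CI = (2.96, 9.84)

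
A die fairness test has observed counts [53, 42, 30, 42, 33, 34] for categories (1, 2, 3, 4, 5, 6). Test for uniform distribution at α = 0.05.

Expected = 39 each. χ² = Σ(O-E)²/E = 9.128. df = 5, critical value = 11.07. Fail to reject H₀.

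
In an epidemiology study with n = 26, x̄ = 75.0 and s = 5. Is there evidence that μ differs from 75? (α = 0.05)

t = (x̄ - μ₀)/(s/√n) = (75.0 - 75)/(5/√26) = 0.0. df = 25, critical t = ±2.06. Fail to reject H₀.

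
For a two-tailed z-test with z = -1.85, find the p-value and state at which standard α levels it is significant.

p = 2·P(Z > |-1.85|) = 2·(1 - Φ(1.85)) ≈ 0.0643. Significant at α = 0.1.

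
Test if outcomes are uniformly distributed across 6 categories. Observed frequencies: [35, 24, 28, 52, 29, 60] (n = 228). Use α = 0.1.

Expected = 38 each. χ² = Σ(O-E)²/E = 28.053. df = 5, critical value = 9.236. Reject H₀.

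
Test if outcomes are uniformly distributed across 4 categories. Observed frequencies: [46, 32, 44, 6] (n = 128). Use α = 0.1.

Expected = 32 each. χ² = Σ(O-E)²/E = 31.75. df = 3, critical value = 6.251. Reject H₀.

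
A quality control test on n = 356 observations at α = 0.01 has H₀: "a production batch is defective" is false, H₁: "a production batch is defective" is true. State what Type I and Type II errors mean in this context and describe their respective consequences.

Type I (false positive): concluding that a production batch is defective when it is not — scrapping a good batch — wasted material and cost for no reason. Type II (false negative): failing to conclude that a production batch is defective when it is — shipping a defective batch — faulty products reach customers. Which is costlier depends on domain priorities and is a judgement call rather than a statistical fact.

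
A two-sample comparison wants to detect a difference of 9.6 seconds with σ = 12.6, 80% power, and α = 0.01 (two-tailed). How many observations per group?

n per group = 2(z_α/2 + z_β)²σ²/d² = 2×(2.576 + 0.84)²×12.6²/9.6² = 40.2 → n = 41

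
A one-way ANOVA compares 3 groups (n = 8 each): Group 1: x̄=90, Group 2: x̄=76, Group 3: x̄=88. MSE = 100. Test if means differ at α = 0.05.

Grand mean = 84.67. SS_between = 917.33, MS_between = 458.67. F = 4.587, F_crit ≈ 3.467. Reject H₀.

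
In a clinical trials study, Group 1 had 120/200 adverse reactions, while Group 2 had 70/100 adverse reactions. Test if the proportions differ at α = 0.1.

p̂₁ = 0.6, p̂₂ = 0.7, pooled p̂ = 0.633. z = -1.694. Critical: ±1.645. Reject H₀.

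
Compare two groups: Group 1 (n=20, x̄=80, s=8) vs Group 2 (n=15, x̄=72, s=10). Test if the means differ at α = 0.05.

Pooled sp = 8.9. t = 2.631, df = 33. Critical t = ±2.035. Reject H₀.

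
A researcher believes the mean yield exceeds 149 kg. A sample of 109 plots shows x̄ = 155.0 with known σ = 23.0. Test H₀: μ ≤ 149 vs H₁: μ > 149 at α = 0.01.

z = 2.724. Critical value: 2.33. Reject H₀.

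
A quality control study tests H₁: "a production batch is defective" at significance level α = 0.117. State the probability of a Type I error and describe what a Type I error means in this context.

P(Type I error) = α = 0.117. A Type I error is rejecting H₀ when H₀ is actually true (false positive) — here, concluding that a production batch is defective when in fact this is not the case. Consequence: scrapping a good batch — wasted material and cost for no reason.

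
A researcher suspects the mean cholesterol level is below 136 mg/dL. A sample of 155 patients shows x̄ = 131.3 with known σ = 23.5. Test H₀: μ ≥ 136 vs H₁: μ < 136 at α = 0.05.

z = -2.49. Critical value: -1.645. Reject H₀.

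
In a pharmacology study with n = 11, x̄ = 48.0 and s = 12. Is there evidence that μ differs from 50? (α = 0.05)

t = (x̄ - μ₀)/(s/√n) = (48.0 - 50)/(12/√11) = -0.553. df = 10, critical t = ±2.228. Fail to reject H₀.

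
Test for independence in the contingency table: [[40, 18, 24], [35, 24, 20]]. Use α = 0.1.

χ² = 1.499. df = 2, critical = 4.605. Fail to reject H₀. No evidence of dependence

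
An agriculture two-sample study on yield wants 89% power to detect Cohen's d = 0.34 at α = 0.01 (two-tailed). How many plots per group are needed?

z_{α/2} = 2.576, z_β = Φ⁻¹(0.89) = 1.227. For small effect (d = 0.34): n per group = 2(z_{α/2} + z_β)²/d² = 2(2.576 + 1.227)²/0.34² = 250.2 → 251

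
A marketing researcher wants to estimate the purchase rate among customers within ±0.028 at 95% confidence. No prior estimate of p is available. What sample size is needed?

Conservative approach: use p = 0.5 (maximizes p(1-p) = 0.25). n = z²(0.25)/E² = 1.96²×0.25/0.028² = 1225.0 → n = 1225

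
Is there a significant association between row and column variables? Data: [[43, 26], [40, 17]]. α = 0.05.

χ² = 0.857. df = 1, critical = 3.841. Fail to reject H₀. No evidence of dependence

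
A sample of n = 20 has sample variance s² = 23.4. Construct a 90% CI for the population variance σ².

df = 19. χ²_{0.05} = 30.144, χ²_{0.95} = 10.117. CI for σ² = ((n-1)s²/χ²_{α/2}, (n-1)s²/χ²_{1-α/2}) = (19·23.4/30.144, 19·23.4/10.117) = (14.75, 43.95)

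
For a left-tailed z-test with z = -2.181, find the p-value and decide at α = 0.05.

p = P(Z < -2.181) = Φ(-2.181) ≈ 0.0146. Since p < 0.05, reject H₀ (significant) at α = 0.05.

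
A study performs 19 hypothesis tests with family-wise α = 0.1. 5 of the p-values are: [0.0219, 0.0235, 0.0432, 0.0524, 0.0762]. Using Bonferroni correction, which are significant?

Bonferroni α = 0.1/19 = 0.00526. None of the given p-values are significant.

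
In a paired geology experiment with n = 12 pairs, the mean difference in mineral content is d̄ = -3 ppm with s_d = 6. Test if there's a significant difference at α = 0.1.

t = d̄/(s_d/√n) = -3/(6/√12) = -1.732. df = 11, critical t = ±1.796. Fail to reject H₀.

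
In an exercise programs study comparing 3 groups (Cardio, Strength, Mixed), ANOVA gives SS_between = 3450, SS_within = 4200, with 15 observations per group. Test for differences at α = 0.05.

df_between = 2, df_within = 42. F = MS_between/MS_within = 1725.0/100.0 = 17.25. F_crit ≈ 3.22. Reject H₀. At least one mean differs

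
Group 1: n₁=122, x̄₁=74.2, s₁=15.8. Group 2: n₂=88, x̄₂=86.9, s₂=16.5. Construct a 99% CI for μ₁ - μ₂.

Difference = -12.7. SE = √(15.8²/122 + 16.5²/88) = 2.267. CI = (-18.54, -6.86)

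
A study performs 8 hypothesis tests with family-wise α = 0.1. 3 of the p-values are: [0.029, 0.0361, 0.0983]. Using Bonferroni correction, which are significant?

Bonferroni α = 0.1/8 = 0.0125. None of the given p-values are significant.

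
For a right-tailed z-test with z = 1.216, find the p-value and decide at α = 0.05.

p = P(Z > 1.216) = 1 - Φ(1.216) ≈ 0.112. Since p ≥ 0.05, fail to reject H₀ (not significant) at α = 0.05.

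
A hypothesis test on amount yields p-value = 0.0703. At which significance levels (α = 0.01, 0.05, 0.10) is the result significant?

p = 0.0703. Significant at: α = 0.1.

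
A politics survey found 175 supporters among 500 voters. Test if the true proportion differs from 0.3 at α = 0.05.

p̂ = 0.35, p₀ = 0.3. z = (p̂ - p₀)/√(p₀(1-p₀)/n) = 2.44. Critical: ±1.96. Reject H₀.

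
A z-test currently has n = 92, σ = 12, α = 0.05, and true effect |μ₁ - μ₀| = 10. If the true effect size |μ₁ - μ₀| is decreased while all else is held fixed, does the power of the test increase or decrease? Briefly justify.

Power decreases: a smaller true effect decreases the non-centrality λ = |μ₁ - μ₀|/(σ/√n).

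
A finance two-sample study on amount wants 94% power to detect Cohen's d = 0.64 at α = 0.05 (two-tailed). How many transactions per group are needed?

z_{α/2} = 1.96, z_β = Φ⁻¹(0.94) = 1.555. For medium effect (d = 0.64): n per group = 2(z_{α/2} + z_β)²/d² = 2(1.96 + 1.555)²/0.64² = 60.3 → 61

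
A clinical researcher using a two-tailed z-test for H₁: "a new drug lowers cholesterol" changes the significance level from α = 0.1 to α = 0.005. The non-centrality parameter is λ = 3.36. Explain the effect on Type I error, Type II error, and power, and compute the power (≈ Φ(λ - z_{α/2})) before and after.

Decreasing α from 0.1 to 0.005:
• Type I error rate decreases (α is the Type I rate by definition).
• Critical value moves from z_{α/2} = 1.645 to 2.807, so power = Φ(λ - z_{α/2}) goes from Φ(3.36 - 1.645) = 0.957 to Φ(3.36 - 2.807) = 0.71.
• Type II error rate β = 1 - power therefore increases (0.043 → 0.29).
Appropriate when false positives are costly — here, approving an ineffective drug — patients take a useless medication and may skip effective alternatives.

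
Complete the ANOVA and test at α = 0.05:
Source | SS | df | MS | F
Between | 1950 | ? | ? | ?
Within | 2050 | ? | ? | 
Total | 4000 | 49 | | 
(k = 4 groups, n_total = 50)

df_between = 3, df_within = 46. MS_between = 650.0, MS_within = 44.57. F = 14.585, F_crit ≈ 2.807. Reject H₀.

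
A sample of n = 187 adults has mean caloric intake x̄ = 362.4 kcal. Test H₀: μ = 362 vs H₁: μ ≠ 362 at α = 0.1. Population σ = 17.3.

z = (x̄ - μ₀)/(σ/√n) = (362.4 - 362)/(17.3/√187) = 0.316. Critical value: ±1.645. Since |0.316| ≤ 1.645, Fail to reject H₀.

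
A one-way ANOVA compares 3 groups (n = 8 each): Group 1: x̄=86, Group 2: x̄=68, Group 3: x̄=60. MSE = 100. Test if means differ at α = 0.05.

Grand mean = 71.33. SS_between = 2837.33, MS_between = 1418.67. F = 14.187, F_crit ≈ 3.467. Reject H₀.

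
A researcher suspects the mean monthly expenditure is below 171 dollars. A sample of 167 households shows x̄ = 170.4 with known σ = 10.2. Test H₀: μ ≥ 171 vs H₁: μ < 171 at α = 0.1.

z = -0.76. Critical value: -1.28. Fail to reject H₀.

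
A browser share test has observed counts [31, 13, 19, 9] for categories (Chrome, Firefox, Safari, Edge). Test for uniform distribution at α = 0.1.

Expected = 18 each. χ² = Σ(O-E)²/E = 15.333. df = 3, critical value = 6.251. Reject H₀.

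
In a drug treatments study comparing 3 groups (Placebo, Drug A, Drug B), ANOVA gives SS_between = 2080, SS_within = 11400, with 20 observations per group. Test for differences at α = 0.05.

df_between = 2, df_within = 57. F = MS_between/MS_within = 1040.0/200.0 = 5.2. F_crit ≈ 3.159. Reject H₀. At least one mean differs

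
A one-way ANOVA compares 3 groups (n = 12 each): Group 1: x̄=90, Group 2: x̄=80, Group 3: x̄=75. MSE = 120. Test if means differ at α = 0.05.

Grand mean = 81.67. SS_between = 1400.0, MS_between = 700.0. F = 5.833, F_crit ≈ 3.285. Reject H₀.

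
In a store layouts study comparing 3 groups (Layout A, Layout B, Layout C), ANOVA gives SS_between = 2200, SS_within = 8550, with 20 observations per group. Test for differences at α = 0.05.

df_between = 2, df_within = 57. F = MS_between/MS_within = 1100.0/150.0 = 7.333. F_crit ≈ 3.159. Reject H₀. At least one mean differs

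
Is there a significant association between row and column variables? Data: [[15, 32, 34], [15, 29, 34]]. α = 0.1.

χ² = 0.091. df = 2, critical = 4.605. Fail to reject H₀. No evidence of dependence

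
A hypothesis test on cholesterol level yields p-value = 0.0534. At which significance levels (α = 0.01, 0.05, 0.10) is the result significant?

p = 0.0534. Significant at: α = 0.1.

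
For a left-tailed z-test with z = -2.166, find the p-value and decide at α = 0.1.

p = P(Z < -2.166) = Φ(-2.166) ≈ 0.0152. Since p < 0.1, reject H₀ (significant) at α = 0.1.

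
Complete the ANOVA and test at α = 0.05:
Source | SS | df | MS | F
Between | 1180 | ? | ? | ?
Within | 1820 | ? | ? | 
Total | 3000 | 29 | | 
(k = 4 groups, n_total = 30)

df_between = 3, df_within = 26. MS_between = 393.33, MS_within = 70.0. F = 5.619, F_crit ≈ 2.975. Reject H₀.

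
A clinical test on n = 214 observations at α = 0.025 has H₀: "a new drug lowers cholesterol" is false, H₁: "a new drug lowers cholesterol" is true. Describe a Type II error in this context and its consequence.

Type II error: failing to reject H₀ when it is false — concluding that a new drug lowers cholesterol is not supported when in fact it is. Consequence: shelving an effective drug — patients miss out on a treatment that would have helped.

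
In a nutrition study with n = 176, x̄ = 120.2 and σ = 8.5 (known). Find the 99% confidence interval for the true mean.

CI = x̄ ± z*(σ/√n) = 120.2 ± 2.576(8.5/√176) = 120.2 ± 1.65 = (118.55, 121.85)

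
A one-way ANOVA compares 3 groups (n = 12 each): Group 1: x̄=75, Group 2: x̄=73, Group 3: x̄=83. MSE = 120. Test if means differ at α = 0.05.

Grand mean = 77.0. SS_between = 672.0, MS_between = 336.0. F = 2.8, F_crit ≈ 3.285. Fail to reject H₀.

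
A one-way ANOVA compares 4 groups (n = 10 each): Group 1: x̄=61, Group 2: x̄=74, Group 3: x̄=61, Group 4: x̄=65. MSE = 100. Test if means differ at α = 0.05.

Grand mean = 65.25. SS_between = 1127.5, MS_between = 375.83. F = 3.758, F_crit ≈ 2.866. Reject H₀.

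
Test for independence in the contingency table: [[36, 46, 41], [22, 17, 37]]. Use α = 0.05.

χ² = 6.178. df = 2, critical = 5.991. Reject H₀. Variables are dependent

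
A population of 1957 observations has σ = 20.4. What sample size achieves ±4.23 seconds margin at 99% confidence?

Without FPC: n₀ = (2.576×20.4/4.23)² = 154.337. With FPC: n = n₀N/(n₀+N-1) = 143.1 → n = 144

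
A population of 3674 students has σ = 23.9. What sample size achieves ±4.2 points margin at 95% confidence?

Without FPC: n₀ = (1.96×23.9/4.2)² = 124.397. With FPC: n = n₀N/(n₀+N-1) = 120.4 → n = 121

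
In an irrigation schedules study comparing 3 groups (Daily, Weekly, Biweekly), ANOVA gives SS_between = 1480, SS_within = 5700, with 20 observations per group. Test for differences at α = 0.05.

df_between = 2, df_within = 57. F = MS_between/MS_within = 740.0/100.0 = 7.4. F_crit ≈ 3.159. Reject H₀. At least one mean differs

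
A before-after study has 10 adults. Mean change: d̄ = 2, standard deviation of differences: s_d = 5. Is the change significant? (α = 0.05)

t = d̄/(s_d/√n) = 2/(5/√10) = 1.265. df = 9, critical t = ±2.262. Fail to reject H₀.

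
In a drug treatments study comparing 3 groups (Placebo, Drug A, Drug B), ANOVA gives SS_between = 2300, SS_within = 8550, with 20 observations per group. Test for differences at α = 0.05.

df_between = 2, df_within = 57. F = MS_between/MS_within = 1150.0/150.0 = 7.667. F_crit ≈ 3.159. Reject H₀. At least one mean differs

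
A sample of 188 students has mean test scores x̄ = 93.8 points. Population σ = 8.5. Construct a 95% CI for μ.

CI = x̄ ± z*(σ/√n) = 93.8 ± 1.96(8.5/√188) = 93.8 ± 1.22 = (92.58, 95.02)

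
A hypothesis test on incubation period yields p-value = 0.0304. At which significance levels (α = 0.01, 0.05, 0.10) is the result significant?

p = 0.0304. Significant at: α = 0.05, 0.1.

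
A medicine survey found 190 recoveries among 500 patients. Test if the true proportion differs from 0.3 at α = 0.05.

p̂ = 0.38, p₀ = 0.3. z = (p̂ - p₀)/√(p₀(1-p₀)/n) = 3.904. Critical: ±1.96. Reject H₀.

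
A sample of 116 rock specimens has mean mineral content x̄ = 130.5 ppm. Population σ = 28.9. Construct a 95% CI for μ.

CI = x̄ ± z*(σ/√n) = 130.5 ± 1.96(28.9/√116) = 130.5 ± 5.26 = (125.24, 135.76)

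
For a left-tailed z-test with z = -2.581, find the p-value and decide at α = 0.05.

p = P(Z < -2.581) = Φ(-2.581) ≈ 0.0049. Since p < 0.05, reject H₀ (significant) at α = 0.05.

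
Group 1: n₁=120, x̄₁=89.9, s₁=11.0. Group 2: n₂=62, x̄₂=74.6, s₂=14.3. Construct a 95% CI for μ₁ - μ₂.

Difference = 15.3. SE = √(11.0²/120 + 14.3²/62) = 2.075. CI = (11.23, 19.37)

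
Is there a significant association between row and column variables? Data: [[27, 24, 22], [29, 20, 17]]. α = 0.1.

χ² = 0.725. df = 2, critical = 4.605. Fail to reject H₀. No evidence of dependence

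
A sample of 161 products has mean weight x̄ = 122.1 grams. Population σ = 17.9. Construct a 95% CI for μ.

CI = x̄ ± z*(σ/√n) = 122.1 ± 1.96(17.9/√161) = 122.1 ± 2.77 = (119.33, 124.87)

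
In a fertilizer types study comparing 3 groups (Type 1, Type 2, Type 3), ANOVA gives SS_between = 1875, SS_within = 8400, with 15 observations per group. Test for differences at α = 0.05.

df_between = 2, df_within = 42. F = MS_between/MS_within = 937.5/200.0 = 4.688. F_crit ≈ 3.22. Reject H₀. At least one mean differs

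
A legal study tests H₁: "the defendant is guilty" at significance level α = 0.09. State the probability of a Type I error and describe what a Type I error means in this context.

P(Type I error) = α = 0.09. A Type I error is rejecting H₀ when H₀ is actually true (false positive) — here, concluding that the defendant is guilty when in fact this is not the case. Consequence: convicting an innocent person.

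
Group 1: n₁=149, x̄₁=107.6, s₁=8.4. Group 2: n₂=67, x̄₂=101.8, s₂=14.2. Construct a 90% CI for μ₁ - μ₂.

Difference = 5.8. SE = √(8.4²/149 + 14.2²/67) = 1.866. CI = (2.73, 8.87)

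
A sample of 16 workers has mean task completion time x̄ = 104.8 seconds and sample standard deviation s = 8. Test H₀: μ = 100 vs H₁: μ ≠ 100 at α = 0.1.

t = (x̄ - μ₀)/(s/√n) = (104.8 - 100)/(8/√16) = 2.4. df = 15, critical t = ±1.753. Reject H₀.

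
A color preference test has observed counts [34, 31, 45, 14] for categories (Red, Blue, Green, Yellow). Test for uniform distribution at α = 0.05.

Expected = 31 each. χ² = Σ(O-E)²/E = 15.935. df = 3, critical value = 7.815. Reject H₀.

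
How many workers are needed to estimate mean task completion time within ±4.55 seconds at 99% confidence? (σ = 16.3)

n = (z*σ/E)² = (2.576×16.3/4.55)² = 85.2 → n = 86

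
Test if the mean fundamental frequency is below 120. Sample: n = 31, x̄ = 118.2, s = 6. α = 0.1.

t = (118.2 - 120)/(6/√31) = -1.67, df = 30. Critical t = -1.31. Reject H₀.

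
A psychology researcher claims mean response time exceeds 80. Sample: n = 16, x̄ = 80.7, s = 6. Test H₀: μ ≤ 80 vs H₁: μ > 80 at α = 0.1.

t = (80.7 - 80)/(6/√16) = 0.467, df = 15. Critical t = 1.341. Fail to reject H₀.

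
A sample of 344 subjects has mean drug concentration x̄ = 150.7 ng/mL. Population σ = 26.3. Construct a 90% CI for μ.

CI = x̄ ± z*(σ/√n) = 150.7 ± 1.645(26.3/√344) = 150.7 ± 2.33 = (148.37, 153.03)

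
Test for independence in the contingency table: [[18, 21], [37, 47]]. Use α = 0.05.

χ² = 0.048. df = 1, critical = 3.841. Fail to reject H₀. No evidence of dependence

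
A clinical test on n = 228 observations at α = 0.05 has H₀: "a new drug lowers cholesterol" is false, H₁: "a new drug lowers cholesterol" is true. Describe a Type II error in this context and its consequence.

Type II error: failing to reject H₀ when it is false — concluding that a new drug lowers cholesterol is not supported when in fact it is. Consequence: shelving an effective drug — patients miss out on a treatment that would have helped.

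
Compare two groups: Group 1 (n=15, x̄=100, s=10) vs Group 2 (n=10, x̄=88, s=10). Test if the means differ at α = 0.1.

Pooled sp = 10.0. t = 2.939, df = 23. Critical t = ±1.714. Reject H₀.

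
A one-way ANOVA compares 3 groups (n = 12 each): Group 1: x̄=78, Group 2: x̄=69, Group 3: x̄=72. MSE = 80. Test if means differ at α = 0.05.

Grand mean = 73.0. SS_between = 504.0, MS_between = 252.0. F = 3.15, F_crit ≈ 3.285. Fail to reject H₀.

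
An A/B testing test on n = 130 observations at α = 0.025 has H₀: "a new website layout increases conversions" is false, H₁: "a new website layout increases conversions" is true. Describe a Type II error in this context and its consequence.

Type II error: failing to reject H₀ when it is false — concluding that a new website layout increases conversions is not supported when in fact it is. Consequence: discarding a layout that would have improved conversions — lost revenue.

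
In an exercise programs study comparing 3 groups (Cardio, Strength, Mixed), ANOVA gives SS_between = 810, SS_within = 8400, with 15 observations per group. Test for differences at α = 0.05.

df_between = 2, df_within = 42. F = MS_between/MS_within = 405.0/200.0 = 2.025. F_crit ≈ 3.22. Fail to reject H₀.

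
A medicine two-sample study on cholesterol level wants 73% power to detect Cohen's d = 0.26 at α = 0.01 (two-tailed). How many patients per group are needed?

z_{α/2} = 2.576, z_β = Φ⁻¹(0.73) = 0.613. For small effect (d = 0.26): n per group = 2(z_{α/2} + z_β)²/d² = 2(2.576 + 0.613)²/0.26² = 300.9 → 301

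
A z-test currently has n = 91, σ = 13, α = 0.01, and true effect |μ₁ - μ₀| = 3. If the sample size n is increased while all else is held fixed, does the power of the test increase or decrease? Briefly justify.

Power increases: a larger n shrinks the standard error σ/√n, moving the sampling distribution under H₁ further from the critical value.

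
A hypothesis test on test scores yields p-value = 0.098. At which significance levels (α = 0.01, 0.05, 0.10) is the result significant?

p = 0.098. Significant at: α = 0.1.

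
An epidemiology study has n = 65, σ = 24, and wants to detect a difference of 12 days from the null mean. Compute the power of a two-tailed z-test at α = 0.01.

SE = σ/√n = 24/√65 = 2.977. Non-centrality λ = d/SE = 12/2.977 = 4.031. Power ≈ Φ(λ - z_{α/2}) = Φ(4.031 - 2.576) = Φ(1.455) = 0.927.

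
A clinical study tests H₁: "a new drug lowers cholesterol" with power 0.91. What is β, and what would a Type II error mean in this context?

β = 1 - power = 1 - 0.91 = 0.09. A Type II error is failing to reject H₀ when H₀ is false (false negative) — here, failing to conclude that a new drug lowers cholesterol when in fact it is true. Consequence: shelving an effective drug — patients miss out on a treatment that would have helped.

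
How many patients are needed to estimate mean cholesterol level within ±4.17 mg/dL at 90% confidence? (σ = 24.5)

n = (z*σ/E)² = (1.645×24.5/4.17)² = 93.4 → n = 94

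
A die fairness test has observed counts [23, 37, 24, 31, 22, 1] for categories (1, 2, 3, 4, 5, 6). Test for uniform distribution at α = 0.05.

Expected = 23 each. χ² = Σ(O-E)²/E = 32.435. df = 5, critical value = 11.07. Reject H₀.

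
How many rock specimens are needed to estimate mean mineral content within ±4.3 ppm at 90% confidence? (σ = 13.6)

n = (z*σ/E)² = (1.645×13.6/4.3)² = 27.1 → n = 28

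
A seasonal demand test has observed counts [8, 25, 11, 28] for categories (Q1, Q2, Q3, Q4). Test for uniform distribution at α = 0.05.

Expected = 18 each. χ² = Σ(O-E)²/E = 16.556. df = 3, critical value = 7.815. Reject H₀.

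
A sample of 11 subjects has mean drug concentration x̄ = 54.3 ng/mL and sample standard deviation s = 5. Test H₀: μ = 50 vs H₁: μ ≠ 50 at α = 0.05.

t = (x̄ - μ₀)/(s/√n) = (54.3 - 50)/(5/√11) = 2.852. df = 10, critical t = ±2.228. Reject H₀.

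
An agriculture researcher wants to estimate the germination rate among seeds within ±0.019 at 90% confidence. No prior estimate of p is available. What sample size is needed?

Conservative approach: use p = 0.5 (maximizes p(1-p) = 0.25). n = z²(0.25)/E² = 1.645²×0.25/0.019² = 1874.0 → n = 1874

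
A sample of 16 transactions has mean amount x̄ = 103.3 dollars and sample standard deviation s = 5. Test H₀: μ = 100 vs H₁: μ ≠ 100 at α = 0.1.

t = (x̄ - μ₀)/(s/√n) = (103.3 - 100)/(5/√16) = 2.64. df = 15, critical t = ±1.753. Reject H₀.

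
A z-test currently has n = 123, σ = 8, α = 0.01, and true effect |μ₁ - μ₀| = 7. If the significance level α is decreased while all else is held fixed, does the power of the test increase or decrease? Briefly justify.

Power decreases: a smaller α raises the critical value, so less of the H₁ sampling distribution falls in the rejection region.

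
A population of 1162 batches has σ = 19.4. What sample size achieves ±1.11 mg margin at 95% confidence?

Without FPC: n₀ = (1.96×19.4/1.11)² = 1173.464. With FPC: n = n₀N/(n₀+N-1) = 584.1 → n = 585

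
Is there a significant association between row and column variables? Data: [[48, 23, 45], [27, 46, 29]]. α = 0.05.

χ² = 16.174. df = 2, critical = 5.991. Reject H₀. Variables are dependent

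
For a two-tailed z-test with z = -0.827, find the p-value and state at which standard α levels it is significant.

p = 2·P(Z > |-0.827|) = 2·(1 - Φ(0.827)) ≈ 0.4082. Not significant at any standard level.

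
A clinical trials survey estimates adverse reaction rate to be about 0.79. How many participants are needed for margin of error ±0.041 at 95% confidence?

n = z²p(1-p)/E² = 1.96²×0.79×0.21/0.041² = 379.1 → n = 380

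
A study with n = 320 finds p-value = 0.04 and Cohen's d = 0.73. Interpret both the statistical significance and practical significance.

Statistically significant (p = 0.04 < 0.05). Cohen's d = 0.73 indicates a medium effect size. Both statistical and practical significance should be considered.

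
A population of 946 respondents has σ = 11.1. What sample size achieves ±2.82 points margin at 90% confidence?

Without FPC: n₀ = (1.645×11.1/2.82)² = 41.926. With FPC: n = n₀N/(n₀+N-1) = 40.2 → n = 41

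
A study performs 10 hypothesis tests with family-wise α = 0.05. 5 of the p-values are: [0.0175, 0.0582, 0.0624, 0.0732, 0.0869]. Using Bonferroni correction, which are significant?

Bonferroni α = 0.05/10 = 0.005. None of the given p-values are significant.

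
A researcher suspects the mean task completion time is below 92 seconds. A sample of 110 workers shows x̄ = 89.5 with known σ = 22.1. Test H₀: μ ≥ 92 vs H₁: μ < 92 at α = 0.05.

z = -1.186. Critical value: -1.645. Fail to reject H₀.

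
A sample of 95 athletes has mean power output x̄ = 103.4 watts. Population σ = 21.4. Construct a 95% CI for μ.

CI = x̄ ± z*(σ/√n) = 103.4 ± 1.96(21.4/√95) = 103.4 ± 4.3 = (99.1, 107.7)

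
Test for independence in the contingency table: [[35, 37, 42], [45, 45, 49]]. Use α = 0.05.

χ² = 0.1. df = 2, critical = 5.991. Fail to reject H₀. No evidence of dependence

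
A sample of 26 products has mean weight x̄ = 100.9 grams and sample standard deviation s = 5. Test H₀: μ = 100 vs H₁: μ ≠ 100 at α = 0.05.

t = (x̄ - μ₀)/(s/√n) = (100.9 - 100)/(5/√26) = 0.918. df = 25, critical t = ±2.06. Fail to reject H₀.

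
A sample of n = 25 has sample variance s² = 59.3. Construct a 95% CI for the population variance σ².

df = 24. χ²_{0.025} = 39.364, χ²_{0.975} = 12.401. CI for σ² = ((n-1)s²/χ²_{α/2}, (n-1)s²/χ²_{1-α/2}) = (24·59.3/39.364, 24·59.3/12.401) = (36.15, 114.76)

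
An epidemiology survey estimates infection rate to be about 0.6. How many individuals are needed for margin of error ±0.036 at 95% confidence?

n = z²p(1-p)/E² = 1.96²×0.6×0.4/0.036² = 711.4 → n = 712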